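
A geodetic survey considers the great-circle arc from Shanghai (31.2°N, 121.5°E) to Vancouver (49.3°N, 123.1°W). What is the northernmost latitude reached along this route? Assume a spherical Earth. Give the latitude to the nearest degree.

The great circle lies in the plane with unit normal n̂ = (p₁ × p₂)/|p₁ × p₂|.
Here n̂_z ≈ +0.510; the vertex latitude is φ_max = arccos|n̂_z| ≈ 59.3°.
Check via Clairaut: cos φ_max = |cos φ₁| · sin C = cos(31.2°)·sin(36.6°) ≈ 0.510, again giving ≈ 59.3°.

≈ 59°N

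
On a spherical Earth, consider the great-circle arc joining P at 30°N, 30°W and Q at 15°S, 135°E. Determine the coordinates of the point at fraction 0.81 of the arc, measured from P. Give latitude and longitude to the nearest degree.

≈ 9°N, 116°E

The haversine formula gives a central angle δ ≈ 2.786 rad (159.6°) between the endpoints.
Interpolate at f = 0.81 with slerp weights a = sin((1−f)δ)/sin δ ≈ 1.450, b = sin(fδ)/sin δ ≈ 2.223.
p = a·p₁ + b·p₂ ≈ (-0.430, 0.890, 0.150); φ = arcsin(p_z) ≈ 8.62°, λ = atan2(p_y, p_x) ≈ 115.81°.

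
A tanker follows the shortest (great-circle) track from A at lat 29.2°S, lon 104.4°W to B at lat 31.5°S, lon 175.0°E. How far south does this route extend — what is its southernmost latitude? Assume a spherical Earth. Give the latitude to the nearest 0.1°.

The great circle lies in the plane with unit normal n̂ = (p₁ × p₂)/|p₁ × p₂|.
Here n̂_z ≈ -0.793; the vertex latitude is φ_max = arccos|n̂_z| ≈ 37.6°.

≈ 37.6°S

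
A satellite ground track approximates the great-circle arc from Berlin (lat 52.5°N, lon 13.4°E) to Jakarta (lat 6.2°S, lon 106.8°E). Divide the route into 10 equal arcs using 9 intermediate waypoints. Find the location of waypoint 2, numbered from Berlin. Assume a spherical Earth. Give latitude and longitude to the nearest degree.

Write both endpoints as unit vectors p₁, p₂ with components (cos φ cos λ, cos φ sin λ, sin φ).
The central angle between the endpoints is δ = arccos(p₁·p₂) ≈ 1.693 rad (97.0°).
Interpolate at f = 2/10 with slerp weights a = sin((1−f)δ)/sin δ ≈ 0.984, b = sin(fδ)/sin δ ≈ 0.335.
p = a·p₁ + b·p₂ ≈ (0.487, 0.457, 0.744); φ = arcsin(p_z) ≈ 48.11°, λ = atan2(p_y, p_x) ≈ 43.22°.

≈ lat 48°N, lon 43°E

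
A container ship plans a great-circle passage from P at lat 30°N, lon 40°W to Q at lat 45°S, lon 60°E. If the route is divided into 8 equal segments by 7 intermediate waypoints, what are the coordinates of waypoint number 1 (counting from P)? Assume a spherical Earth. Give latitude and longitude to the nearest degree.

Write both endpoints as unit vectors p₁, p₂ with components (cos φ cos λ, cos φ sin λ, sin φ).
The central angle between the endpoints is δ = arccos(p₁·p₂) ≈ 2.049 rad (117.4°).
Interpolate at f = 1/8 with slerp weights a = sin((1−f)δ)/sin δ ≈ 1.099, b = sin(fδ)/sin δ ≈ 0.285.
p = a·p₁ + b·p₂ ≈ (0.830, -0.437, 0.348); φ = arcsin(p_z) ≈ 20.34°, λ = atan2(p_y, p_x) ≈ -27.77°.

≈ lat 20°N, lon 28°W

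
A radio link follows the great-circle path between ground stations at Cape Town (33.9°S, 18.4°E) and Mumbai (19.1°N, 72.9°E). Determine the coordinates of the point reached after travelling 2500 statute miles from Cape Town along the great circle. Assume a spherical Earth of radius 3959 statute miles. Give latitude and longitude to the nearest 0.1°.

Convert each endpoint to a unit vector on the sphere (x = cos φ cos λ, y = cos φ sin λ, z = sin φ).
The central angle between the endpoints is δ = arccos(p₁·p₂) ≈ 1.294 rad (74.2°). The total great-circle distance is δ·R ≈ 1.294 × 3959 ≈ 5124 mi, so the target fraction is f = 2500/5124 ≈ 0.488.
Interpolate at f ≈ 0.488 with slerp weights a = sin((1−f)δ)/sin δ ≈ 0.640, b = sin(fδ)/sin δ ≈ 0.614.
p = a·p₁ + b·p₂ ≈ (0.674, 0.722, -0.156); φ = arcsin(p_z) ≈ -8.97°, λ = atan2(p_y, p_x) ≈ 46.95°.

≈ (9.0°S, 46.9°E)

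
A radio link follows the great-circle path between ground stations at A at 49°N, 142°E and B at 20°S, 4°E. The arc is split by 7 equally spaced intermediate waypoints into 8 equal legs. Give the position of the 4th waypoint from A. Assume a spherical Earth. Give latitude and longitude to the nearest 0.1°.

≈ 33.2°N, 48.2°E

Write both endpoints as unit vectors p₁, p₂ with components (cos φ cos λ, cos φ sin λ, sin φ).
The central angle between the endpoints is δ = arccos(p₁·p₂) ≈ 2.369 rad (135.7°).
Interpolate at f = 4/8 with slerp weights a = sin((1−f)δ)/sin δ ≈ 1.327, b = sin(fδ)/sin δ ≈ 1.327.
p = a·p₁ + b·p₂ ≈ (0.558, 0.623, 0.548); φ = arcsin(p_z) ≈ 33.22°, λ = atan2(p_y, p_x) ≈ 48.15°.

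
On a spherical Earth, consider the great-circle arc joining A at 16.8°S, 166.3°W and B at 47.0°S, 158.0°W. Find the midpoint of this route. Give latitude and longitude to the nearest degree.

Write both endpoints as unit vectors p₁, p₂ with components (cos φ cos λ, cos φ sin λ, sin φ).
The central angle between the endpoints is δ = arccos(p₁·p₂) ≈ 0.541 rad (31.0°).
Interpolate at f = 1/2 with slerp weights a = sin((1−f)δ)/sin δ ≈ 0.519, b = sin(fδ)/sin δ ≈ 0.519.
p = a·p₁ + b·p₂ ≈ (-0.811, -0.250, -0.529); φ = arcsin(p_z) ≈ -31.97°, λ = atan2(p_y, p_x) ≈ -162.85°.

≈ 32°S, 163°W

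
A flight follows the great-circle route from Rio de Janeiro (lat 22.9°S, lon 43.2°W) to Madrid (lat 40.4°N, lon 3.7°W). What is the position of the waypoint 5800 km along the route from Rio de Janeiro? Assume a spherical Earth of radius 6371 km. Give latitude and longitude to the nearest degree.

Convert each endpoint to a unit vector on the sphere (x = cos φ cos λ, y = cos φ sin λ, z = sin φ).
The central angle between the endpoints is δ = arccos(p₁·p₂) ≈ 1.277 rad (73.2°). The total great-circle distance is δ·R ≈ 1.277 × 6371 ≈ 8139 km, so the target fraction is f = 5800/8139 ≈ 0.713.
Interpolate at f ≈ 0.713 with slerp weights a = sin((1−f)δ)/sin δ ≈ 0.375, b = sin(fδ)/sin δ ≈ 0.825.
p = a·p₁ + b·p₂ ≈ (0.879, -0.277, 0.389); φ = arcsin(p_z) ≈ 22.88°, λ = atan2(p_y, p_x) ≈ -17.50°.

≈ lat 23°N, lon 17°W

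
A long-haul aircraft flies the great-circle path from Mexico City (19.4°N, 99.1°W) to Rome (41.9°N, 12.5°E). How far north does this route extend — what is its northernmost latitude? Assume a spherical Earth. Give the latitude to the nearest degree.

≈ 49°N

The great circle lies in the plane with unit normal n̂ = (p₁ × p₂)/|p₁ × p₂|.
Here n̂_z ≈ +0.653; the vertex latitude is φ_max = arccos|n̂_z| ≈ 49.2°.
Check via Clairaut: cos φ_max = |cos φ₁| · sin C = cos(19.4°)·sin(43.8°) ≈ 0.653, again giving ≈ 49.2°.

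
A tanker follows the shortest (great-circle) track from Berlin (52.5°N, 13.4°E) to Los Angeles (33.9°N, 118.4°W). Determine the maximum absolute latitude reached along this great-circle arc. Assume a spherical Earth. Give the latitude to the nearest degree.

The great circle lies in the plane with unit normal n̂ = (p₁ × p₂)/|p₁ × p₂|.
Here n̂_z ≈ -0.379; the vertex latitude is φ_max = arccos|n̂_z| ≈ 67.7°.
Check via Clairaut: cos φ_max = |cos φ₁| · sin C = cos(52.5°)·sin(38.5°) ≈ 0.379, again giving ≈ 67.7°.

≈ 68°N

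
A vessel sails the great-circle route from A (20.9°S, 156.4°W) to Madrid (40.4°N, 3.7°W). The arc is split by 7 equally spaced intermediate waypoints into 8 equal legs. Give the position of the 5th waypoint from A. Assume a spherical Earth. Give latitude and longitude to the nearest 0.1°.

Write both endpoints as unit vectors p₁, p₂ with components (cos φ cos λ, cos φ sin λ, sin φ).
The central angle between the endpoints is δ = arccos(p₁·p₂) ≈ 2.613 rad (149.7°).
Interpolate at f = 5/8 with slerp weights a = sin((1−f)δ)/sin δ ≈ 1.646, b = sin(fδ)/sin δ ≈ 1.978.
p = a·p₁ + b·p₂ ≈ (0.094, -0.713, 0.695); φ = arcsin(p_z) ≈ 44.03°, λ = atan2(p_y, p_x) ≈ -82.46°.

≈ (44.0°N, 82.5°W)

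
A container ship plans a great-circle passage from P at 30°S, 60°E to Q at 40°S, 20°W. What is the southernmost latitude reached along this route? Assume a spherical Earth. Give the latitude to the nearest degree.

The great circle lies in the plane with unit normal n̂ = (p₁ × p₂)/|p₁ × p₂|.
Here n̂_z ≈ -0.726; the vertex latitude is φ_max = arccos|n̂_z| ≈ 43.4°.

≈ 43°S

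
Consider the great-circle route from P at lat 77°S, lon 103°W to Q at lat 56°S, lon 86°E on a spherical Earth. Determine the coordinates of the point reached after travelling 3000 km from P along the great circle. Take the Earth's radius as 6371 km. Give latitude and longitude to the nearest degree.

≈ lat 76°S, lon 90°E

The haversine formula gives a central angle δ ≈ 0.818 rad (46.9°) between the endpoints. The total great-circle distance is δ·R ≈ 0.818 × 6371 ≈ 5213 km, so the target fraction is f = 3000/5213 ≈ 0.576.
Interpolate at f ≈ 0.576 with slerp weights a = sin((1−f)δ)/sin δ ≈ 0.466, b = sin(fδ)/sin δ ≈ 0.622.
p = a·p₁ + b·p₂ ≈ (0.001, 0.245, -0.970); φ = arcsin(p_z) ≈ -75.85°, λ = atan2(p_y, p_x) ≈ 89.85°.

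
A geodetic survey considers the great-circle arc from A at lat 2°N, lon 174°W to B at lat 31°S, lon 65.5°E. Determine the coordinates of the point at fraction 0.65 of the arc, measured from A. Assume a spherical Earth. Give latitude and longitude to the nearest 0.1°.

Write both endpoints as unit vectors p₁, p₂ with components (cos φ cos λ, cos φ sin λ, sin φ).
The central angle between the endpoints is δ = arccos(p₁·p₂) ≈ 2.041 rad (116.9°).
Interpolate at f = 0.65 with slerp weights a = sin((1−f)δ)/sin δ ≈ 0.735, b = sin(fδ)/sin δ ≈ 1.088.
p = a·p₁ + b·p₂ ≈ (-0.343, 0.772, -0.535); φ = arcsin(p_z) ≈ -32.33°, λ = atan2(p_y, p_x) ≈ 113.98°.

≈ lat 32.3°S, lon 114.0°E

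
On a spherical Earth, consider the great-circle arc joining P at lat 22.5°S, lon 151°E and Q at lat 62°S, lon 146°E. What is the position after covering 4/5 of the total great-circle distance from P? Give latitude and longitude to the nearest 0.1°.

Write both endpoints as unit vectors p₁, p₂ with components (cos φ cos λ, cos φ sin λ, sin φ).
The central angle between the endpoints is δ = arccos(p₁·p₂) ≈ 0.692 rad (39.6°).
Interpolate at f = 4/5 with slerp weights a = sin((1−f)δ)/sin δ ≈ 0.216, b = sin(fδ)/sin δ ≈ 0.824.
p = a·p₁ + b·p₂ ≈ (-0.495, 0.313, -0.810); φ = arcsin(p_z) ≈ -54.12°, λ = atan2(p_y, p_x) ≈ 147.70°.

≈ lat 54.1°S, lon 147.7°E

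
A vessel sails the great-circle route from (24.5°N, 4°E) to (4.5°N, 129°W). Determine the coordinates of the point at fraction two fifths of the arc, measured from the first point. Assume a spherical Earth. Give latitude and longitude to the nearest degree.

The haversine formula gives a central angle δ ≈ 2.197 rad (125.9°) between the endpoints.
Interpolate at f = 2/5 with slerp weights a = sin((1−f)δ)/sin δ ≈ 1.195, b = sin(fδ)/sin δ ≈ 0.950.
p = a·p₁ + b·p₂ ≈ (0.489, -0.660, 0.570); φ = arcsin(p_z) ≈ 34.76°, λ = atan2(p_y, p_x) ≈ -53.51°.

≈ (35°N, 54°W)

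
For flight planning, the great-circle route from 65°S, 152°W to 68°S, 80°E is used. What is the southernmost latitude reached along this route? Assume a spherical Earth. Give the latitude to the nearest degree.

The great circle lies in the plane with unit normal n̂ = (p₁ × p₂)/|p₁ × p₂|.
Here n̂_z ≈ -0.186; the vertex latitude is φ_max = arccos|n̂_z| ≈ 79.3°.
Check via Clairaut: cos φ_max = |cos φ₁| · sin C = cos(65.0°)·sin(153.8°) ≈ 0.186, again giving ≈ 79.3°.

≈ 79°S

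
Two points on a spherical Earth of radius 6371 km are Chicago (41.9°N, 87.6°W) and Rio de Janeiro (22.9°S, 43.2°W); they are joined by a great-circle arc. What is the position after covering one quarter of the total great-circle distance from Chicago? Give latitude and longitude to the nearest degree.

≈ (27°N, 74°W)

The haversine formula gives a central angle δ ≈ 1.339 rad (76.7°) between the endpoints.
Interpolate at f = 1/4 with slerp weights a = sin((1−f)δ)/sin δ ≈ 0.867, b = sin(fδ)/sin δ ≈ 0.338.
p = a·p₁ + b·p₂ ≈ (0.254, -0.858, 0.448); φ = arcsin(p_z) ≈ 26.59°, λ = atan2(p_y, p_x) ≈ -73.52°.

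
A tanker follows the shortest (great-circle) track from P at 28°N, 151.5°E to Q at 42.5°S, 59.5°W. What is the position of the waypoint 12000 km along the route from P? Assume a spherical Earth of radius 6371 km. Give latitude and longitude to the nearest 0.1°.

Convert each endpoint to a unit vector on the sphere (x = cos φ cos λ, y = cos φ sin λ, z = sin φ).
The central angle between the endpoints is δ = arccos(p₁·p₂) ≈ 2.637 rad (151.1°). The total great-circle distance is δ·R ≈ 2.637 × 6371 ≈ 16798 km, so the target fraction is f = 12000/16798 ≈ 0.714.
Interpolate at f ≈ 0.714 with slerp weights a = sin((1−f)δ)/sin δ ≈ 1.413, b = sin(fδ)/sin δ ≈ 1.967.
p = a·p₁ + b·p₂ ≈ (-0.361, -0.654, -0.665); φ = arcsin(p_z) ≈ -41.69°, λ = atan2(p_y, p_x) ≈ -118.90°.

≈ 41.7°S, 118.9°W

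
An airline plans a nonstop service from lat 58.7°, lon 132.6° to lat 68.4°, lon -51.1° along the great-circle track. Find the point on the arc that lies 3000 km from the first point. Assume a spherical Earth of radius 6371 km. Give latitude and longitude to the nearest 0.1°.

From cos δ = sin φ₁ sin φ₂ + cos φ₁ cos φ₂ cos Δλ, the central angle is δ ≈ 0.923 rad (52.9°). The total great-circle distance is δ·R ≈ 0.923 × 6371 ≈ 5879 km, so the target fraction is f = 3000/5879 ≈ 0.510.
Interpolate at f ≈ 0.510 with slerp weights a = sin((1−f)δ)/sin δ ≈ 0.548, b = sin(fδ)/sin δ ≈ 0.569.
p = a·p₁ + b·p₂ ≈ (-0.061, 0.046, 0.997); φ = arcsin(p_z) ≈ 85.60°, λ = atan2(p_y, p_x) ≈ 142.75°.

≈ lat 85.6°, lon 142.8°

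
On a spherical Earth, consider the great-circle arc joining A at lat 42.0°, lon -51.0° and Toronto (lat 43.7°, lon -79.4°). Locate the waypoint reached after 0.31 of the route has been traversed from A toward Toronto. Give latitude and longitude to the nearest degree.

Convert each endpoint to a unit vector on the sphere (x = cos φ cos λ, y = cos φ sin λ, z = sin φ).
The central angle between the endpoints is δ = arccos(p₁·p₂) ≈ 0.363 rad (20.8°).
Interpolate at f = 0.31 with slerp weights a = sin((1−f)δ)/sin δ ≈ 0.698, b = sin(fδ)/sin δ ≈ 0.316.
p = a·p₁ + b·p₂ ≈ (0.369, -0.628, 0.686); φ = arcsin(p_z) ≈ 43.28°, λ = atan2(p_y, p_x) ≈ -59.59°.

≈ lat 43°, lon -60°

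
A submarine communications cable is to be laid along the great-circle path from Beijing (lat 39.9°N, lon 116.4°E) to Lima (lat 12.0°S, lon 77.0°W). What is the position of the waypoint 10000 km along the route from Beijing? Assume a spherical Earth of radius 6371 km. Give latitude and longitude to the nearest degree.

From cos δ = sin φ₁ sin φ₂ + cos φ₁ cos φ₂ cos Δλ, the central angle is δ ≈ 2.613 rad (149.7°). The total great-circle distance is δ·R ≈ 2.613 × 6371 ≈ 16645 km, so the target fraction is f = 10000/16645 ≈ 0.601.
Interpolate at f ≈ 0.601 with slerp weights a = sin((1−f)δ)/sin δ ≈ 1.712, b = sin(fδ)/sin δ ≈ 1.982.
p = a·p₁ + b·p₂ ≈ (-0.148, -0.712, 0.686); φ = arcsin(p_z) ≈ 43.33°, λ = atan2(p_y, p_x) ≈ -101.73°.

≈ lat 43°N, lon 102°W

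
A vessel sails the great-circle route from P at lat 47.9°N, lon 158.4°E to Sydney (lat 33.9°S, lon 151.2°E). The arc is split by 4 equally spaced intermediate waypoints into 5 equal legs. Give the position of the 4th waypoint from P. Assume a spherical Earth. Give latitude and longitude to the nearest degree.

≈ lat 18°S, lon 153°E

Write both endpoints as unit vectors p₁, p₂ with components (cos φ cos λ, cos φ sin λ, sin φ).
The central angle between the endpoints is δ = arccos(p₁·p₂) ≈ 1.432 rad (82.1°).
Interpolate at f = 4/5 with slerp weights a = sin((1−f)δ)/sin δ ≈ 0.285, b = sin(fδ)/sin δ ≈ 0.920.
p = a·p₁ + b·p₂ ≈ (-0.847, 0.438, -0.301); φ = arcsin(p_z) ≈ -17.54°, λ = atan2(p_y, p_x) ≈ 152.64°.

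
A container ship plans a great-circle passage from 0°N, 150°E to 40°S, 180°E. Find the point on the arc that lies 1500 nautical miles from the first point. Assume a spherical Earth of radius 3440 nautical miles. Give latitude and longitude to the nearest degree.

≈ 21°S, 163°E

The haversine formula gives a central angle δ ≈ 0.845 rad (48.4°) between the endpoints. The total great-circle distance is δ·R ≈ 0.845 × 3440 ≈ 2908 nmi, so the target fraction is f = 1500/2908 ≈ 0.516.
Interpolate at f ≈ 0.516 with slerp weights a = sin((1−f)δ)/sin δ ≈ 0.532, b = sin(fδ)/sin δ ≈ 0.564.
p = a·p₁ + b·p₂ ≈ (-0.893, 0.266, -0.363); φ = arcsin(p_z) ≈ -21.27°, λ = atan2(p_y, p_x) ≈ 163.42°.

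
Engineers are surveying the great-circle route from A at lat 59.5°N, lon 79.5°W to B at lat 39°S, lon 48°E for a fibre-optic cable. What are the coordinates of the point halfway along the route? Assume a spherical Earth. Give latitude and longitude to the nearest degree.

Convert each endpoint to a unit vector on the sphere (x = cos φ cos λ, y = cos φ sin λ, z = sin φ).
The central angle between the endpoints is δ = arccos(p₁·p₂) ≈ 2.469 rad (141.5°).
Interpolate at f = 1/2 with slerp weights a = sin((1−f)δ)/sin δ ≈ 1.516, b = sin(fδ)/sin δ ≈ 1.516.
p = a·p₁ + b·p₂ ≈ (0.928, 0.119, 0.352); φ = arcsin(p_z) ≈ 20.62°, λ = atan2(p_y, p_x) ≈ 7.30°.

≈ lat 21°N, lon 7°E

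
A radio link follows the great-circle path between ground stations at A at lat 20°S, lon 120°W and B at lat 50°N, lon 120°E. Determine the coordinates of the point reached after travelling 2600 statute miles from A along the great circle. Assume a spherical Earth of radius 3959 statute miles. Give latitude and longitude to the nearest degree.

≈ lat 9°N, lon 145°W

Convert each endpoint to a unit vector on the sphere (x = cos φ cos λ, y = cos φ sin λ, z = sin φ).
The central angle between the endpoints is δ = arccos(p₁·p₂) ≈ 2.170 rad (124.3°). The total great-circle distance is δ·R ≈ 2.170 × 3959 ≈ 8591 mi, so the target fraction is f = 2600/8591 ≈ 0.303.
Interpolate at f ≈ 0.303 with slerp weights a = sin((1−f)δ)/sin δ ≈ 1.209, b = sin(fδ)/sin δ ≈ 0.739.
p = a·p₁ + b·p₂ ≈ (-0.806, -0.572, 0.153); φ = arcsin(p_z) ≈ 8.79°, λ = atan2(p_y, p_x) ≈ -144.61°.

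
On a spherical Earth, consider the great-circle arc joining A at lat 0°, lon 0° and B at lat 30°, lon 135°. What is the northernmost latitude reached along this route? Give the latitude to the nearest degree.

≈ 39°

The great circle lies in the plane with unit normal n̂ = (p₁ × p₂)/|p₁ × p₂|.
Here n̂_z ≈ +0.775; the vertex latitude is φ_max = arccos|n̂_z| ≈ 39.2°.
Check via Clairaut: cos φ_max = |cos φ₁| · sin C = cos(0.0°)·sin(50.8°) ≈ 0.775, again giving ≈ 39.2°.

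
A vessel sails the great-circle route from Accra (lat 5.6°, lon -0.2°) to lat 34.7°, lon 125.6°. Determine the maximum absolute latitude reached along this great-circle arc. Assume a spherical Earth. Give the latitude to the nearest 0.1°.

≈ 42.9°

The great circle lies in the plane with unit normal n̂ = (p₁ × p₂)/|p₁ × p₂|.
Here n̂_z ≈ +0.732; the vertex latitude is φ_max = arccos|n̂_z| ≈ 42.9°.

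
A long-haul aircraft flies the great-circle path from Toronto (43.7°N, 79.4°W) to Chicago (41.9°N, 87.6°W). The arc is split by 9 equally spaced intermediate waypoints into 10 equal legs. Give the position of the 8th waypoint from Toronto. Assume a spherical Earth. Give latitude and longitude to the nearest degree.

≈ 42°N, 86°W

Convert each endpoint to a unit vector on the sphere (x = cos φ cos λ, y = cos φ sin λ, z = sin φ).
The central angle between the endpoints is δ = arccos(p₁·p₂) ≈ 0.110 rad (6.3°).
Interpolate at f = 8/10 with slerp weights a = sin((1−f)δ)/sin δ ≈ 0.200, b = sin(fδ)/sin δ ≈ 0.801.
p = a·p₁ + b·p₂ ≈ (0.052, -0.738, 0.673); φ = arcsin(p_z) ≈ 42.31°, λ = atan2(p_y, p_x) ≈ -86.00°.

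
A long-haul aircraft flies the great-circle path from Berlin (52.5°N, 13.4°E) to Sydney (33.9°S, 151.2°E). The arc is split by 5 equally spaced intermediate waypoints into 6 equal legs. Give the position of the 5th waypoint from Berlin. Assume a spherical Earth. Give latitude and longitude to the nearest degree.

≈ 16°S, 134°E

From cos δ = sin φ₁ sin φ₂ + cos φ₁ cos φ₂ cos Δλ, the central angle is δ ≈ 2.527 rad (144.8°).
Interpolate at f = 5/6 with slerp weights a = sin((1−f)δ)/sin δ ≈ 0.709, b = sin(fδ)/sin δ ≈ 1.491.
p = a·p₁ + b·p₂ ≈ (-0.665, 0.696, -0.270); φ = arcsin(p_z) ≈ -15.65°, λ = atan2(p_y, p_x) ≈ 133.69°.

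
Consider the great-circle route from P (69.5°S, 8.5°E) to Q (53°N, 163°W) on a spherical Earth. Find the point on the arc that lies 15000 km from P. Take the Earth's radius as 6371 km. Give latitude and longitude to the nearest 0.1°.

From cos δ = sin φ₁ sin φ₂ + cos φ₁ cos φ₂ cos Δλ, the central angle is δ ≈ 2.846 rad (163.0°). The total great-circle distance is δ·R ≈ 2.846 × 6371 ≈ 18129 km, so the target fraction is f = 15000/18129 ≈ 0.827.
Interpolate at f ≈ 0.827 with slerp weights a = sin((1−f)δ)/sin δ ≈ 1.617, b = sin(fδ)/sin δ ≈ 2.428.
p = a·p₁ + b·p₂ ≈ (-0.838, -0.344, 0.425); φ = arcsin(p_z) ≈ 25.14°, λ = atan2(p_y, p_x) ≈ -157.70°.

≈ (25.1°N, 157.7°W)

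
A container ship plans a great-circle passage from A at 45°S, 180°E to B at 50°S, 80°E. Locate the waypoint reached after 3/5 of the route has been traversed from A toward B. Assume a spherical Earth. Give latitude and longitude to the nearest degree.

From cos δ = sin φ₁ sin φ₂ + cos φ₁ cos φ₂ cos Δλ, the central angle is δ ≈ 1.090 rad (62.4°).
Interpolate at f = 3/5 with slerp weights a = sin((1−f)δ)/sin δ ≈ 0.476, b = sin(fδ)/sin δ ≈ 0.686.
p = a·p₁ + b·p₂ ≈ (-0.260, 0.434, -0.862); φ = arcsin(p_z) ≈ -59.58°, λ = atan2(p_y, p_x) ≈ 120.93°.

≈ 60°S, 121°E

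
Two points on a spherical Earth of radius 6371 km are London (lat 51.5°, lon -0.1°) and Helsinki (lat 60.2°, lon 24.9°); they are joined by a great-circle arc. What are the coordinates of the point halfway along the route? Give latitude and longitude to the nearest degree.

The haversine formula gives a central angle δ ≈ 0.286 rad (16.4°) between the endpoints.
Interpolate at f = 1/2 with slerp weights a = sin((1−f)δ)/sin δ ≈ 0.505, b = sin(fδ)/sin δ ≈ 0.505.
p = a·p₁ + b·p₂ ≈ (0.542, 0.105, 0.834); φ = arcsin(p_z) ≈ 56.48°, λ = atan2(p_y, p_x) ≈ 10.98°.

≈ lat 56°, lon 11°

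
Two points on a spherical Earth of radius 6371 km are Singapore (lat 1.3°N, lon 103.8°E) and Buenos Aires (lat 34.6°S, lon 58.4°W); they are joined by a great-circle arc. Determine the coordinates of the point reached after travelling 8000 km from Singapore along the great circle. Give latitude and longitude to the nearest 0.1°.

≈ lat 59.0°S, lon 53.6°E

Convert each endpoint to a unit vector on the sphere (x = cos φ cos λ, y = cos φ sin λ, z = sin φ).
The central angle between the endpoints is δ = arccos(p₁·p₂) ≈ 2.492 rad (142.8°). The total great-circle distance is δ·R ≈ 2.492 × 6371 ≈ 15877 km, so the target fraction is f = 8000/15877 ≈ 0.504.
Interpolate at f ≈ 0.504 with slerp weights a = sin((1−f)δ)/sin δ ≈ 1.562, b = sin(fδ)/sin δ ≈ 1.572.
p = a·p₁ + b·p₂ ≈ (0.306, 0.414, -0.857); φ = arcsin(p_z) ≈ -59.01°, λ = atan2(p_y, p_x) ≈ 53.59°.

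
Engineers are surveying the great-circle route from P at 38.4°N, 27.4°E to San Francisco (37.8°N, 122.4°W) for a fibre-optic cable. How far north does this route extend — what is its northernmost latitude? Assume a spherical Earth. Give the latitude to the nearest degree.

≈ 72°N

The great circle lies in the plane with unit normal n̂ = (p₁ × p₂)/|p₁ × p₂|.
Here n̂_z ≈ -0.315; the vertex latitude is φ_max = arccos|n̂_z| ≈ 71.6°.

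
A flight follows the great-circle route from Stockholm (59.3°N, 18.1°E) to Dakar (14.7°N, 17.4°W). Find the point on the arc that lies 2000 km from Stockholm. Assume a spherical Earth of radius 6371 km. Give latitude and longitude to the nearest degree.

≈ (45°N, 0°E)

Write both endpoints as unit vectors p₁, p₂ with components (cos φ cos λ, cos φ sin λ, sin φ).
The central angle between the endpoints is δ = arccos(p₁·p₂) ≈ 0.902 rad (51.7°). The total great-circle distance is δ·R ≈ 0.902 × 6371 ≈ 5745 km, so the target fraction is f = 2000/5745 ≈ 0.348.
Interpolate at f ≈ 0.348 with slerp weights a = sin((1−f)δ)/sin δ ≈ 0.707, b = sin(fδ)/sin δ ≈ 0.394.
p = a·p₁ + b·p₂ ≈ (0.706, -0.002, 0.708); φ = arcsin(p_z) ≈ 45.05°, λ = atan2(p_y, p_x) ≈ -0.14°.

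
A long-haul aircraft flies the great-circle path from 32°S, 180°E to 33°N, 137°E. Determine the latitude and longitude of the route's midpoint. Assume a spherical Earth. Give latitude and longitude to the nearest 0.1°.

From cos δ = sin φ₁ sin φ₂ + cos φ₁ cos φ₂ cos Δλ, the central angle is δ ≈ 1.337 rad (76.6°).
Interpolate at f = 1/2 with slerp weights a = sin((1−f)δ)/sin δ ≈ 0.637, b = sin(fδ)/sin δ ≈ 0.637.
p = a·p₁ + b·p₂ ≈ (-0.931, 0.364, 0.009); φ = arcsin(p_z) ≈ 0.54°, λ = atan2(p_y, p_x) ≈ 158.63°.

≈ 0.5°N, 158.6°E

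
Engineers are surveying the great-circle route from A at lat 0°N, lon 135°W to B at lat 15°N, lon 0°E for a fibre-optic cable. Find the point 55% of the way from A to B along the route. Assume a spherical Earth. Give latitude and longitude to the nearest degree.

From cos δ = sin φ₁ sin φ₂ + cos φ₁ cos φ₂ cos Δλ, the central angle is δ ≈ 2.323 rad (133.1°).
Interpolate at f = 0.55 with slerp weights a = sin((1−f)δ)/sin δ ≈ 1.184, b = sin(fδ)/sin δ ≈ 1.311.
p = a·p₁ + b·p₂ ≈ (0.429, -0.837, 0.339); φ = arcsin(p_z) ≈ 19.83°, λ = atan2(p_y, p_x) ≈ -62.90°.

≈ lat 20°N, lon 63°W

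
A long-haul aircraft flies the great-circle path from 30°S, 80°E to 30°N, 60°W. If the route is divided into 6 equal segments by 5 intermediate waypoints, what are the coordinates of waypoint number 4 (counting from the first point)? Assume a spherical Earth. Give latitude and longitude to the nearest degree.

Convert each endpoint to a unit vector on the sphere (x = cos φ cos λ, y = cos φ sin λ, z = sin φ).
The central angle between the endpoints is δ = arccos(p₁·p₂) ≈ 2.540 rad (145.5°).
Interpolate at f = 4/6 with slerp weights a = sin((1−f)δ)/sin δ ≈ 1.324, b = sin(fδ)/sin δ ≈ 1.754.
p = a·p₁ + b·p₂ ≈ (0.959, -0.186, 0.215); φ = arcsin(p_z) ≈ 12.42°, λ = atan2(p_y, p_x) ≈ -11.00°.

≈ 12°N, 11°W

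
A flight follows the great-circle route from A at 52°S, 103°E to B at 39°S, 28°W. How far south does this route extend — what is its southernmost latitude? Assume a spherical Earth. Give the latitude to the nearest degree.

The great circle lies in the plane with unit normal n̂ = (p₁ × p₂)/|p₁ × p₂|.
Here n̂_z ≈ -0.367; the vertex latitude is φ_max = arccos|n̂_z| ≈ 68.5°.
Check via Clairaut: cos φ_max = |cos φ₁| · sin C = cos(52.0°)·sin(143.4°) ≈ 0.367, again giving ≈ 68.5°.

≈ 68°S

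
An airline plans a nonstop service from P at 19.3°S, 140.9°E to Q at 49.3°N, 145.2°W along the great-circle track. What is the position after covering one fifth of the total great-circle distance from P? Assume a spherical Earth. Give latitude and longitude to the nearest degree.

≈ 4°S, 153°E

From cos δ = sin φ₁ sin φ₂ + cos φ₁ cos φ₂ cos Δλ, the central angle is δ ≈ 1.651 rad (94.6°).
Interpolate at f = 1/5 with slerp weights a = sin((1−f)δ)/sin δ ≈ 0.972, b = sin(fδ)/sin δ ≈ 0.325.
p = a·p₁ + b·p₂ ≈ (-0.886, 0.458, -0.075); φ = arcsin(p_z) ≈ -4.28°, λ = atan2(p_y, p_x) ≈ 152.69°.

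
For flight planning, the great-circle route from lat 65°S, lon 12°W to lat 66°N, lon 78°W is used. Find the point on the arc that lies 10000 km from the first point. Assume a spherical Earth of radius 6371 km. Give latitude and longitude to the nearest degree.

≈ lat 20°N, lon 49°W

Write both endpoints as unit vectors p₁, p₂ with components (cos φ cos λ, cos φ sin λ, sin φ).
The central angle between the endpoints is δ = arccos(p₁·p₂) ≈ 2.431 rad (139.3°). The total great-circle distance is δ·R ≈ 2.431 × 6371 ≈ 15489 km, so the target fraction is f = 10000/15489 ≈ 0.646.
Interpolate at f ≈ 0.646 with slerp weights a = sin((1−f)δ)/sin δ ≈ 1.163, b = sin(fδ)/sin δ ≈ 1.533.
p = a·p₁ + b·p₂ ≈ (0.611, -0.712, 0.346); φ = arcsin(p_z) ≈ 20.26°, λ = atan2(p_y, p_x) ≈ -49.39°.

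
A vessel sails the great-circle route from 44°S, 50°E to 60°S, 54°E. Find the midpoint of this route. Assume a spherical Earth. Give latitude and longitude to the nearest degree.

Write both endpoints as unit vectors p₁, p₂ with components (cos φ cos λ, cos φ sin λ, sin φ).
The central angle between the endpoints is δ = arccos(p₁·p₂) ≈ 0.282 rad (16.2°).
Interpolate at f = 1/2 with slerp weights a = sin((1−f)δ)/sin δ ≈ 0.505, b = sin(fδ)/sin δ ≈ 0.505.
p = a·p₁ + b·p₂ ≈ (0.382, 0.483, -0.788); φ = arcsin(p_z) ≈ -52.02°, λ = atan2(p_y, p_x) ≈ 51.64°.

≈ 52°S, 52°E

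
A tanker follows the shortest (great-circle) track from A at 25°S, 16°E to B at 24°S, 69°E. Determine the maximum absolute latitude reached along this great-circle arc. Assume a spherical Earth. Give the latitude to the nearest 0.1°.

≈ 27.0°S

The great circle lies in the plane with unit normal n̂ = (p₁ × p₂)/|p₁ × p₂|.
Here n̂_z ≈ +0.891; the vertex latitude is φ_max = arccos|n̂_z| ≈ 27.0°.
Check via Clairaut: cos φ_max = |cos φ₁| · sin C = cos(25.0°)·sin(100.6°) ≈ 0.891, again giving ≈ 27.0°.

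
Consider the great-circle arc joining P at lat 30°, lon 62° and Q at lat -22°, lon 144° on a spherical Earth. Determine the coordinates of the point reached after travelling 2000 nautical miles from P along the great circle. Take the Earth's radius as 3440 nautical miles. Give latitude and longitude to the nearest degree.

≈ lat 13°, lon 93°

The haversine formula gives a central angle δ ≈ 1.646 rad (94.3°) between the endpoints. The total great-circle distance is δ·R ≈ 1.646 × 3440 ≈ 5664 nmi, so the target fraction is f = 2000/5664 ≈ 0.353.
Interpolate at f ≈ 0.353 with slerp weights a = sin((1−f)δ)/sin δ ≈ 0.877, b = sin(fδ)/sin δ ≈ 0.551.
p = a·p₁ + b·p₂ ≈ (-0.056, 0.971, 0.232); φ = arcsin(p_z) ≈ 13.43°, λ = atan2(p_y, p_x) ≈ 93.33°.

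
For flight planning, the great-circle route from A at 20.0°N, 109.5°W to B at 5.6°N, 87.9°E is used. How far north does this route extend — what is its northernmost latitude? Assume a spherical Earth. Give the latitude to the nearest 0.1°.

The great circle lies in the plane with unit normal n̂ = (p₁ × p₂)/|p₁ × p₂|.
Here n̂_z ≈ -0.546; the vertex latitude is φ_max = arccos|n̂_z| ≈ 56.9°.
Check via Clairaut: cos φ_max = |cos φ₁| · sin C = cos(20.0°)·sin(35.5°) ≈ 0.546, again giving ≈ 56.9°.

≈ 56.9°N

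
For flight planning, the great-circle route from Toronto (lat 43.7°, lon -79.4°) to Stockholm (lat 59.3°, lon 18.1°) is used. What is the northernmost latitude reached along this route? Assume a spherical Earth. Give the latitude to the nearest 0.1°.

≈ 64.1°

The great circle lies in the plane with unit normal n̂ = (p₁ × p₂)/|p₁ × p₂|.
Here n̂_z ≈ +0.437; the vertex latitude is φ_max = arccos|n̂_z| ≈ 64.1°.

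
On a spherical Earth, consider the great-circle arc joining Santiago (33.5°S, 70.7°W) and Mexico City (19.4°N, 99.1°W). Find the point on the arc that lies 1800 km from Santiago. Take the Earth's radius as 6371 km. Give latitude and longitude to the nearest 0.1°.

Write both endpoints as unit vectors p₁, p₂ with components (cos φ cos λ, cos φ sin λ, sin φ).
The central angle between the endpoints is δ = arccos(p₁·p₂) ≈ 1.037 rad (59.4°). The total great-circle distance is δ·R ≈ 1.037 × 6371 ≈ 6609 km, so the target fraction is f = 1800/6609 ≈ 0.272.
Interpolate at f ≈ 0.272 with slerp weights a = sin((1−f)δ)/sin δ ≈ 0.796, b = sin(fδ)/sin δ ≈ 0.324.
p = a·p₁ + b·p₂ ≈ (0.171, -0.928, -0.332); φ = arcsin(p_z) ≈ -19.37°, λ = atan2(p_y, p_x) ≈ -79.56°.

≈ (19.4°S, 79.6°W)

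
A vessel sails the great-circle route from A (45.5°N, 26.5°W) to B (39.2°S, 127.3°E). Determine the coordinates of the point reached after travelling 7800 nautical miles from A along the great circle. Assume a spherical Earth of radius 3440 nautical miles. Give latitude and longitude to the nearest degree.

Convert each endpoint to a unit vector on the sphere (x = cos φ cos λ, y = cos φ sin λ, z = sin φ).
The central angle between the endpoints is δ = arccos(p₁·p₂) ≈ 2.788 rad (159.7°). The total great-circle distance is δ·R ≈ 2.788 × 3440 ≈ 9591 nmi, so the target fraction is f = 7800/9591 ≈ 0.813.
Interpolate at f ≈ 0.813 with slerp weights a = sin((1−f)δ)/sin δ ≈ 1.437, b = sin(fδ)/sin δ ≈ 2.215.
p = a·p₁ + b·p₂ ≈ (-0.139, 0.916, -0.375); φ = arcsin(p_z) ≈ -22.05°, λ = atan2(p_y, p_x) ≈ 98.63°.

≈ (22°S, 99°E)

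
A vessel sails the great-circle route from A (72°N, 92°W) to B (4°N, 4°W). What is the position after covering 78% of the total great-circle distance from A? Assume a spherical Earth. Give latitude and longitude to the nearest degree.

Convert each endpoint to a unit vector on the sphere (x = cos φ cos λ, y = cos φ sin λ, z = sin φ).
The central angle between the endpoints is δ = arccos(p₁·p₂) ≈ 1.494 rad (85.6°).
Interpolate at f = 0.78 with slerp weights a = sin((1−f)δ)/sin δ ≈ 0.324, b = sin(fδ)/sin δ ≈ 0.922.
p = a·p₁ + b·p₂ ≈ (0.914, -0.164, 0.372); φ = arcsin(p_z) ≈ 21.85°, λ = atan2(p_y, p_x) ≈ -10.18°.

≈ (22°N, 10°W)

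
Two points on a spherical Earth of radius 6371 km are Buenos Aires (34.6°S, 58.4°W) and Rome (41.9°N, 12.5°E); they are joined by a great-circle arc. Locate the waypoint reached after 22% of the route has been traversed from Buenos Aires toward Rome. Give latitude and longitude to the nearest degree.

Write both endpoints as unit vectors p₁, p₂ with components (cos φ cos λ, cos φ sin λ, sin φ).
The central angle between the endpoints is δ = arccos(p₁·p₂) ≈ 1.751 rad (100.3°).
Interpolate at f = 0.22 with slerp weights a = sin((1−f)δ)/sin δ ≈ 0.995, b = sin(fδ)/sin δ ≈ 0.382.
p = a·p₁ + b·p₂ ≈ (0.707, -0.636, -0.310); φ = arcsin(p_z) ≈ -18.06°, λ = atan2(p_y, p_x) ≈ -41.99°.

≈ 18°S, 42°W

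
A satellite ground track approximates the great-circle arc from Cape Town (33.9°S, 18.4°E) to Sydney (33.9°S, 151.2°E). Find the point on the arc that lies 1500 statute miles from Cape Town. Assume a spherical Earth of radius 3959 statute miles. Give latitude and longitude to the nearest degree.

Convert each endpoint to a unit vector on the sphere (x = cos φ cos λ, y = cos φ sin λ, z = sin φ).
The central angle between the endpoints is δ = arccos(p₁·p₂) ≈ 1.728 rad (99.0°). The total great-circle distance is δ·R ≈ 1.728 × 3959 ≈ 6843 mi, so the target fraction is f = 1500/6843 ≈ 0.219.
Interpolate at f ≈ 0.219 with slerp weights a = sin((1−f)δ)/sin δ ≈ 0.988, b = sin(fδ)/sin δ ≈ 0.375.
p = a·p₁ + b·p₂ ≈ (0.506, 0.409, -0.760); φ = arcsin(p_z) ≈ -49.45°, λ = atan2(p_y, p_x) ≈ 38.94°.

≈ 49°S, 39°E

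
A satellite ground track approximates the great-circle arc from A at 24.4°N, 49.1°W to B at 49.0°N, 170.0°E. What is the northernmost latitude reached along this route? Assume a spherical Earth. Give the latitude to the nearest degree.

≈ 68°N

The great circle lies in the plane with unit normal n̂ = (p₁ × p₂)/|p₁ × p₂|.
Here n̂_z ≈ -0.381; the vertex latitude is φ_max = arccos|n̂_z| ≈ 67.6°.
Check via Clairaut: cos φ_max = |cos φ₁| · sin C = cos(24.4°)·sin(24.7°) ≈ 0.381, again giving ≈ 67.6°.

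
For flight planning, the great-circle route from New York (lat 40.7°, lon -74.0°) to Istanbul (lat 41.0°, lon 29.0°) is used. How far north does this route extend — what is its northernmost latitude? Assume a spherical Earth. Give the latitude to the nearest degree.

≈ 54°

The great circle lies in the plane with unit normal n̂ = (p₁ × p₂)/|p₁ × p₂|.
Here n̂_z ≈ +0.584; the vertex latitude is φ_max = arccos|n̂_z| ≈ 54.2°.
Check via Clairaut: cos φ_max = |cos φ₁| · sin C = cos(40.7°)·sin(50.4°) ≈ 0.584, again giving ≈ 54.2°.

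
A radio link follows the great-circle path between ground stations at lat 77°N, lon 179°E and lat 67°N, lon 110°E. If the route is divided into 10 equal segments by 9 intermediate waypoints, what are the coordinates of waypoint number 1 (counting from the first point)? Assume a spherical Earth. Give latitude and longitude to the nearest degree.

The haversine formula gives a central angle δ ≈ 0.381 rad (21.8°) between the endpoints.
Interpolate at f = 1/10 with slerp weights a = sin((1−f)δ)/sin δ ≈ 0.904, b = sin(fδ)/sin δ ≈ 0.102.
p = a·p₁ + b·p₂ ≈ (-0.217, 0.041, 0.975); φ = arcsin(p_z) ≈ 77.24°, λ = atan2(p_y, p_x) ≈ 169.26°.

≈ lat 77°N, lon 169°E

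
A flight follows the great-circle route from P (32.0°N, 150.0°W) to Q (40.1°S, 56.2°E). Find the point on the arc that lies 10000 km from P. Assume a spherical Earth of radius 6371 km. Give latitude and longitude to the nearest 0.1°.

≈ (23.7°S, 136.0°E)

From cos δ = sin φ₁ sin φ₂ + cos φ₁ cos φ₂ cos Δλ, the central angle is δ ≈ 2.748 rad (157.4°). The total great-circle distance is δ·R ≈ 2.748 × 6371 ≈ 17505 km, so the target fraction is f = 10000/17505 ≈ 0.571.
Interpolate at f ≈ 0.571 with slerp weights a = sin((1−f)δ)/sin δ ≈ 2.406, b = sin(fδ)/sin δ ≈ 2.605.
p = a·p₁ + b·p₂ ≈ (-0.659, 0.635, -0.403); φ = arcsin(p_z) ≈ -23.74°, λ = atan2(p_y, p_x) ≈ 136.04°.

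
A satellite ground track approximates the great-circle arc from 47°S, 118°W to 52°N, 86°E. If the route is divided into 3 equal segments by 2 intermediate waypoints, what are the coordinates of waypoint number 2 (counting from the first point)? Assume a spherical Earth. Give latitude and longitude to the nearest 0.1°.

The haversine formula gives a central angle δ ≈ 2.857 rad (163.7°) between the endpoints.
Interpolate at f = 2/3 with slerp weights a = sin((1−f)δ)/sin δ ≈ 2.906, b = sin(fδ)/sin δ ≈ 3.370.
p = a·p₁ + b·p₂ ≈ (-0.786, 0.319, 0.530); φ = arcsin(p_z) ≈ 31.98°, λ = atan2(p_y, p_x) ≈ 157.89°.

≈ 32.0°N, 157.9°E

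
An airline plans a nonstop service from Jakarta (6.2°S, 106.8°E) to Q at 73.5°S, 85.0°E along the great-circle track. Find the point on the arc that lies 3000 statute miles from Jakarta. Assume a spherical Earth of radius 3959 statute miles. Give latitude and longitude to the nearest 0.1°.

≈ 49.2°S, 99.9°E

Convert each endpoint to a unit vector on the sphere (x = cos φ cos λ, y = cos φ sin λ, z = sin φ).
The central angle between the endpoints is δ = arccos(p₁·p₂) ≈ 1.196 rad (68.5°). The total great-circle distance is δ·R ≈ 1.196 × 3959 ≈ 4737 mi, so the target fraction is f = 3000/4737 ≈ 0.633.
Interpolate at f ≈ 0.633 with slerp weights a = sin((1−f)δ)/sin δ ≈ 0.456, b = sin(fδ)/sin δ ≈ 0.738.
p = a·p₁ + b·p₂ ≈ (-0.113, 0.643, -0.757); φ = arcsin(p_z) ≈ -49.23°, λ = atan2(p_y, p_x) ≈ 99.95°.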